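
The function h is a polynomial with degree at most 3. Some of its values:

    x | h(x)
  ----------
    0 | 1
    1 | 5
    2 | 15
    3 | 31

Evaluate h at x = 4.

Write h(x) = ax³ + bx² + cx + d; the 4 given values yield a linear system in the 4 coefficients.
Solving, the leading coefficient vanishes, and h(x) = 3x² + x + 1.
Then h(4) = 53.

53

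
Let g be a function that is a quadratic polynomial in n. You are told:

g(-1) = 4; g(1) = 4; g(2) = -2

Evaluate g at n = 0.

Write g(n) = an² + bn + c; the 3 given values yield a linear system in the 3 coefficients.
Solving, g(n) = -2n² + 6.
Then g(0) = 6.

6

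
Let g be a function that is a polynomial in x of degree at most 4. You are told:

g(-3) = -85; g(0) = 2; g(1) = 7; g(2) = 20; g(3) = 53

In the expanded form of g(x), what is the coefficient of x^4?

0

Write g(x) = ax^4 + bx³ + cx² + dx + e; the 5 given values yield a linear system in the 5 coefficients.
Solving, the leading coefficient vanishes, and g(x) = 2x³ - 2x² + 5x + 2.
The coefficient of x^4 is 0.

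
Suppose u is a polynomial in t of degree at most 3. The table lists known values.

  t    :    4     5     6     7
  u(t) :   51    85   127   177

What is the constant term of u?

First differences: 34, 42, 50. Second differences: 8, 8.
Level-2 differences are constant, so u has degree 2.
Fitting a degree-2 polynomial gives u(t) = 4t² - 2t - 5.
The constant term is u(0) = -5.

-5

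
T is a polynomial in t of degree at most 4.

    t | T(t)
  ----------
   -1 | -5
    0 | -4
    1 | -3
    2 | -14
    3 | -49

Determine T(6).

Write T(t) = at^4 + bt³ + ct² + dt + e; the 5 given values yield a linear system in the 5 coefficients.
Solving, the leading coefficient vanishes, and T(t) = -2t³ + 3t - 4.
Then T(6) = -418.

-418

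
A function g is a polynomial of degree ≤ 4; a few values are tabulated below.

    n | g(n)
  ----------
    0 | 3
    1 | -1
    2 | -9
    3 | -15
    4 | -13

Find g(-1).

-3

Write g(n) = an^4 + bn³ + cn² + dn + e; the 5 given values yield a linear system in the 5 coefficients.
Solving, the leading coefficient vanishes, and g(n) = n³ - 5n² + 3.
Then g(-1) = -3.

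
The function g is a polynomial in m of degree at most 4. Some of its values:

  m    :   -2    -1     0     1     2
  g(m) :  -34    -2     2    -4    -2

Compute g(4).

First differences: 32, 4, -6, 2. Second differences: -28, -10, 8. Third differences: 18, 18.
Level-3 differences are constant, so g has degree 3.
Fitting a degree-3 polynomial gives g(m) = 3m³ - 5m² - 4m + 2.
Then g(4) = 98.

98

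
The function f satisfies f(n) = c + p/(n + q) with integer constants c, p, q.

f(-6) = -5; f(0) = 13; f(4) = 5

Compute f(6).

(f(n) − c)(n + q) = p for each data point; the three points give a linear system in c and q, then p follows.
Solving: c = 1, q = 2, p = 24, so f(n) = 1 + 24/(n + 2).
Then f(6) = 1 + 24/8 = 4.

4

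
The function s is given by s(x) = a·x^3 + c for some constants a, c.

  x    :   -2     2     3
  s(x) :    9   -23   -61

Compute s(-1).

From s(-2) = 9 and s(2) = -23: -8a + c = 9 and 8a + c = -23.
Subtracting: 16a = -32, so a = -2; then c = 9 − (-2)·(-8) = -7.
So s(x) = -2x³ − 7, and s(-1) = -5.

-5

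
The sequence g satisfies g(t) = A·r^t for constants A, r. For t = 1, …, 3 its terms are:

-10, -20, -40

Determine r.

2

Consecutive ratio: -20/(-10) = 2, and -40/(-20) = 2, so r = 2.
Then A·2^1 = -10 gives A = -5, and g(t) = -5·2^t.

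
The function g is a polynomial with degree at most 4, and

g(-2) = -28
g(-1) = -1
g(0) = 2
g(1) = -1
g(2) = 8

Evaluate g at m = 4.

134

Write g(m) = am^4 + bm³ + cm² + dm + e; the 5 given values yield a linear system in the 5 coefficients.
Solving, the leading coefficient vanishes, and g(m) = 3m³ - 3m² - 3m + 2.
Then g(4) = 134.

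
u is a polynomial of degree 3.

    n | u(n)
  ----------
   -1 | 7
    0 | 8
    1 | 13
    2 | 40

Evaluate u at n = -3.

-55

Write u(n) = an³ + bn² + cn + d; the 4 given values yield a linear system in the 4 coefficients.
Solving, u(n) = 3n³ + 2n² + 8.
Then u(-3) = -55.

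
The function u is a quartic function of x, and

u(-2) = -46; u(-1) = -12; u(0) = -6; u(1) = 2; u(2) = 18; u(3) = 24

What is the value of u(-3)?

-162

First differences: 34, 6, 8, 16, 6. Second differences: -28, 2, 8, -10. Third differences: 30, 6, -18. Fourth differences: -24, -24.
Level-4 differences are constant, so u has degree 4.
Fitting a degree-4 polynomial gives u(x) = -x^4 + 3x³ + 2x² + 4x - 6.
Then u(-3) = -162.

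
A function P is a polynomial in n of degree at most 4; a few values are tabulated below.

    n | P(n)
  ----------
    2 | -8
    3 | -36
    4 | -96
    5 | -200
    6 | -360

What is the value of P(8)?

First differences: -28, -60, -104, -160. Second differences: -32, -44, -56. Third differences: -12, -12.
Level-3 differences are constant, so P has degree 3.
Fitting a degree-3 polynomial gives P(n) = -2n³ + 2n².
Then P(8) = -896.

-896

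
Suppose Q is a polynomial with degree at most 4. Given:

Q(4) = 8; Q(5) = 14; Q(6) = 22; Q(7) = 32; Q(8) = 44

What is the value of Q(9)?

58

First differences: 6, 8, 10, 12. Second differences: 2, 2, 2.
Level-2 differences are constant, so Q has degree 2.
Fitting a degree-2 polynomial gives Q(n) = n² - 3n + 4.
Then Q(9) = 58.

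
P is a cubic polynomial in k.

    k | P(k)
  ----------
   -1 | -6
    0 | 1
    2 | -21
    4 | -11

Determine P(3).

-26

Write P(k) = ak³ + bk² + ck + d; the 4 given values yield a linear system in the 4 coefficients.
Solving, P(k) = 2k³ - 8k² - 3k + 1.
Then P(3) = -26.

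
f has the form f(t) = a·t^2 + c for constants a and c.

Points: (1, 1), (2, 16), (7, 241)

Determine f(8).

From f(1) = 1 and f(2) = 16: 1a + c = 1 and 4a + c = 16.
Subtracting: 3a = 15, so a = 5; then c = 1 − 5·1 = -4.
So f(t) = 5t² − 4, and f(8) = 316.

316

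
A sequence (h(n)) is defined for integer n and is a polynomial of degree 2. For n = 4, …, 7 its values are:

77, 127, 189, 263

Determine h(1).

First differences: 50, 62, 74. Second differences: 12, 12.
Level-2 differences are constant, so h has degree 2.
Fitting a degree-2 polynomial gives h(n) = 6n² - 4n - 3.
Then h(1) = -1.

-1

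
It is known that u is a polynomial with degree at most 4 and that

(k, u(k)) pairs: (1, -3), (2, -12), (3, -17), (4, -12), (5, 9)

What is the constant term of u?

Write u(k) = ak^4 + bk³ + ck² + dk + e; the 5 given values yield a linear system in the 5 coefficients.
Solving, the leading coefficient vanishes, and u(k) = k³ - 4k² - 4k + 4.
The constant term is u(0) = 4.

4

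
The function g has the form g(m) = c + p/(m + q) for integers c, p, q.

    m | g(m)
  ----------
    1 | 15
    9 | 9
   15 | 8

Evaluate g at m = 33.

(g(m) − c)(m + q) = p for each data point; the three points give a linear system in c and q, then p follows.
Solving: c = 6, q = 3, p = 36, so g(m) = 6 + 36/(m + 3).
Then g(33) = 6 + 36/36 = 7.

7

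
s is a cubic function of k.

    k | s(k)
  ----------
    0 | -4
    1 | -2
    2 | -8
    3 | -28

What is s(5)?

Write s(k) = ak³ + bk² + ck + d; the 4 given values yield a linear system in the 4 coefficients.
Solving, s(k) = -k³ - k² + 4k - 4.
Then s(5) = -134.

-134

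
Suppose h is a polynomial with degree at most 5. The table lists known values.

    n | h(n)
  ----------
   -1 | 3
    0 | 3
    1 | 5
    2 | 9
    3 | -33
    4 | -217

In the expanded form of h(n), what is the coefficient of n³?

4

Write h(n) = an^5 + bn^4 + cn³ + dn² + en + p; the 6 given values yield a linear system in the 6 coefficients.
Solving, the leading coefficient vanishes, and h(n) = -2n^4 + 4n³ + 3n² - 3n + 3.
The coefficient of n³ is 4.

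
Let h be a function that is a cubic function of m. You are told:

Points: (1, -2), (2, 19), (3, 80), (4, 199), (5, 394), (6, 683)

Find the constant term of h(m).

-1

First differences: 21, 61, 119, 195, 289. Second differences: 40, 58, 76, 94. Third differences: 18, 18, 18.
Level-3 differences are constant, so h has degree 3.
Fitting a degree-3 polynomial gives h(m) = 3m³ + 2m² - 6m - 1.
The constant term is h(0) = -1.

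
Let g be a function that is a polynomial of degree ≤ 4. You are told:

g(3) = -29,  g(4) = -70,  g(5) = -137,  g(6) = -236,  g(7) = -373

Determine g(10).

First differences: -41, -67, -99, -137. Second differences: -26, -32, -38. Third differences: -6, -6.
Level-3 differences are constant, so g has degree 3.
Fitting a degree-3 polynomial gives g(m) = -m³ - m² + 3m - 2.
Then g(10) = -1072.

-1072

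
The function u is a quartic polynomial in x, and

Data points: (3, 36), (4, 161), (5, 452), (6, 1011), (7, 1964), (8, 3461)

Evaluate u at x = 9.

First differences: 125, 291, 559, 953, 1497. Second differences: 166, 268, 394, 544. Third differences: 102, 126, 150. Fourth differences: 24, 24.
Level-4 differences are constant, so u has degree 4.
Fitting a degree-4 polynomial gives u(x) = x^4 - x³ - 2x² + x - 3.
Then u(9) = 5676.

5676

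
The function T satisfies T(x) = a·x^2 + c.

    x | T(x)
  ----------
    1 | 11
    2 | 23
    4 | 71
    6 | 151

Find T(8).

From T(1) = 11 and T(2) = 23: 1a + c = 11 and 4a + c = 23.
Subtracting: 3a = 12, so a = 4; then c = 11 − 4·1 = 7.
So T(x) = 4x² + 7, and T(8) = 263.

263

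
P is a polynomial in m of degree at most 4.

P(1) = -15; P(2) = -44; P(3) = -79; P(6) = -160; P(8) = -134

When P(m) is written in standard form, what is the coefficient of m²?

-9

Write P(m) = am^4 + bm³ + cm² + dm + e; the 5 given values yield a linear system in the 5 coefficients.
Solving, the leading coefficient vanishes, and P(m) = m³ - 9m² - 9m + 2.
The coefficient of m² is -9.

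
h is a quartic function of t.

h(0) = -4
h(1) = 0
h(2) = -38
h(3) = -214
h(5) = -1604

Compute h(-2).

Write h(t) = at^4 + bt³ + ct² + dt + e; the 5 given values yield a linear system in the 5 coefficients.
Solving, h(t) = -2t^4 - 4t³ + 5t² + 5t - 4.
Then h(-2) = 6.

6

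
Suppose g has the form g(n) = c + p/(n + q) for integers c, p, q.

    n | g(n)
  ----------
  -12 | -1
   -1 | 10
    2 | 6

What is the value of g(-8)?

-4

(g(n) − c)(n + q) = p for each data point; the three points give a linear system in c and q, then p follows.
Solving: c = 2, q = 4, p = 24, so g(n) = 2 + 24/(n + 4).
Then g(-8) = 2 + 24/(-4) = -4.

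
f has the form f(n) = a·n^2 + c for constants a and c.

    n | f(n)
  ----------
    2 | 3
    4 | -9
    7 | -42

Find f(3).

From f(2) = 3 and f(4) = -9: 4a + c = 3 and 16a + c = -9.
Subtracting: 12a = -12, so a = -1; then c = 3 − (-1)·4 = 7.
So f(n) = -1n² + 7, and f(3) = -2.

-2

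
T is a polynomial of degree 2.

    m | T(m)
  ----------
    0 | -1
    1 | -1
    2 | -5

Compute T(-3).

Write T(m) = am² + bm + c; the 3 given values yield a linear system in the 3 coefficients.
Solving, T(m) = -2m² + 2m - 1.
Then T(-3) = -25.

-25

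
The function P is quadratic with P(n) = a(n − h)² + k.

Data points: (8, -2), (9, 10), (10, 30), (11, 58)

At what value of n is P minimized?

7

First differences 12, 20, 28; second difference 8 = 2a, so a = 4.
Expanding, the n-coefficient is −2ah = -8h; matching it to the data gives h = 7, and then k = -6.
So P(n) = 4(n − 7)² − 6.
Hence h = 7.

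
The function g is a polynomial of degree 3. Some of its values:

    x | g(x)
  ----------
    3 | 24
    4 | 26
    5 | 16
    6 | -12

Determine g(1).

8

Write g(x) = ax³ + bx² + cx + d; the 4 given values yield a linear system in the 4 coefficients.
Solving, g(x) = -x³ + 6x² - 3x + 6.
Then g(1) = 8.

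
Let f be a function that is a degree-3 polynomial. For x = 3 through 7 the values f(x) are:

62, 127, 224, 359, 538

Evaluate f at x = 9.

Write f(x) = ax³ + bx² + cx + d; the 5 given values yield a linear system in the 4 coefficients.
Solving, f(x) = x³ + 4x² - 1.
Then f(9) = 1052.

1052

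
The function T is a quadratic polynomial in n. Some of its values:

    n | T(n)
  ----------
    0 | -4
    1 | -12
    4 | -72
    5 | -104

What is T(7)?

Write T(n) = an² + bn + c; the 4 given values yield a linear system in the 3 coefficients.
Solving, T(n) = -3n² - 5n - 4.
Then T(7) = -186.

-186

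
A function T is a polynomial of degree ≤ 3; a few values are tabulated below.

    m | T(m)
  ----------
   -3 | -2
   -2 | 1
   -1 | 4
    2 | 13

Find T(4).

Write T(m) = am³ + bm² + cm + d; the 4 given values yield a linear system in the 4 coefficients.
Solving, the top 2 coefficients vanish, and T(m) = 3m + 7.
Then T(4) = 19.

19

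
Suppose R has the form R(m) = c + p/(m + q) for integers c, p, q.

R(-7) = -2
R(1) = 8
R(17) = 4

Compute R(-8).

(R(m) − c)(m + q) = p for each data point; the three points give a linear system in c and q, then p follows.
Solving: c = 3, q = 3, p = 20, so R(m) = 3 + 20/(m + 3).
Then R(-8) = 3 + 20/(-5) = -1.

-1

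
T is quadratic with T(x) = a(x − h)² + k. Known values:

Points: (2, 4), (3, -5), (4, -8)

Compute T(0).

First differences -9, -3; second difference 6 = 2a, so a = 3.
Expanding, the x-coefficient is −2ah = -6h; matching it to the data gives h = 4, and then k = -8.
So T(x) = 3(x − 4)² − 8.
T(0) = 3·(-4)² − 8 = 40.

40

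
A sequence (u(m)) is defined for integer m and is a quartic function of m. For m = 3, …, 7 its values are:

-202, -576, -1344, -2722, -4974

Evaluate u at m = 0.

Write u(m) = am^4 + bm³ + cm² + dm + e; the 5 given values yield a linear system in the 5 coefficients.
Solving, u(m) = -2m^4 - 3m² - 3m - 4.
Then u(0) = -4.

-4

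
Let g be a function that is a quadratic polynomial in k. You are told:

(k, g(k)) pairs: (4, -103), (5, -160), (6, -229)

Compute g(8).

-403

Write g(k) = ak² + bk + c; the 3 given values yield a linear system in the 3 coefficients.
Solving, g(k) = -6k² - 3k + 5.
Then g(8) = -403.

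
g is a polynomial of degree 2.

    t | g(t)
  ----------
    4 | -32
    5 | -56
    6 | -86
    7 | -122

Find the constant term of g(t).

Write g(t) = at² + bt + c; the 4 given values yield a linear system in the 3 coefficients.
Solving, g(t) = -3t² + 3t + 4.
The constant term is g(0) = 4.

4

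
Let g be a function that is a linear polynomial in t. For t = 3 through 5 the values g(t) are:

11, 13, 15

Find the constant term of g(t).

Write g(t) = at + b; the 3 given values yield a linear system in the 2 coefficients.
Solving, g(t) = 2t + 5.
The constant term is g(0) = 5.

5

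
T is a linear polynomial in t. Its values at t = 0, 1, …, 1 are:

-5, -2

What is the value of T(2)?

1

Write T(t) = at + b; the 2 given values yield a linear system in the 2 coefficients.
Solving, T(t) = 3t - 5.
Then T(2) = 1.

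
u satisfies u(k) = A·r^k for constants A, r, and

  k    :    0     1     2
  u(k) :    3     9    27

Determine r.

3

Consecutive ratio: 9/3 = 3, and 27/9 = 3, so r = 3.
Then A·3^0 = 3 gives A = 3, and u(k) = 3·3^k.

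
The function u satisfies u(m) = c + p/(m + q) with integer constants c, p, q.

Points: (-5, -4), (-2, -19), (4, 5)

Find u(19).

(u(m) − c)(m + q) = p for each data point; the three points give a linear system in c and q, then p follows.
Solving: c = 1, q = 1, p = 20, so u(m) = 1 + 20/(m + 1).
Then u(19) = 1 + 20/20 = 2.

2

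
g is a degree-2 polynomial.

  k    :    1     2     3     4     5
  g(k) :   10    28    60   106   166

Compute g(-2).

40

First differences: 18, 32, 46, 60. Second differences: 14, 14, 14.
Level-2 differences are constant, so g has degree 2.
Fitting a degree-2 polynomial gives g(k) = 7k² - 3k + 6.
Then g(-2) = 40.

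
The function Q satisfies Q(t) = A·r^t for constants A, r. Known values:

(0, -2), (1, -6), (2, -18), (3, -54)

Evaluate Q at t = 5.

-486

Consecutive ratio: -6/(-2) = 3, and -18/(-6) = 3, so r = 3.
Then A·3^0 = -2 gives A = -2, and Q(t) = -2·3^t.
Q(5) = -2·3^5 = -486.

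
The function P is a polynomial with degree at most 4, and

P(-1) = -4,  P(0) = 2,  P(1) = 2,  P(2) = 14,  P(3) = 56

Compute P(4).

First differences: 6, 0, 12, 42. Second differences: -6, 12, 30. Third differences: 18, 18.
Level-3 differences are constant, so P has degree 3.
Fitting a degree-3 polynomial gives P(x) = 3x³ - 3x² + 2.
Then P(4) = 146.

146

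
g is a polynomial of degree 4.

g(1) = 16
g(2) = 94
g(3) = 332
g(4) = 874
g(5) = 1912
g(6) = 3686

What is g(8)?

First differences: 78, 238, 542, 1038, 1774. Second differences: 160, 304, 496, 736. Third differences: 144, 192, 240. Fourth differences: 48, 48.
Level-4 differences are constant, so g has degree 4.
Fitting a degree-4 polynomial gives g(t) = 2t^4 + 4t³ + 6t² + 2t + 2.
Then g(8) = 10642.

10642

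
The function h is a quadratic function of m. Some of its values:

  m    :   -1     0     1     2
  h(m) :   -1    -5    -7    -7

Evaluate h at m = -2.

5

First differences: -4, -2, 0. Second differences: 2, 2.
Level-2 differences are constant, so h has degree 2.
Fitting a degree-2 polynomial gives h(m) = m² - 3m - 5.
Then h(-2) = 5.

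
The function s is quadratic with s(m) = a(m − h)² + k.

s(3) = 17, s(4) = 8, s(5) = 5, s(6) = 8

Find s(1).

53

First differences -9, -3, 3; second difference 6 = 2a, so a = 3.
Expanding, the m-coefficient is −2ah = -6h; matching it to the data gives h = 5, and then k = 5.
So s(m) = 3(m − 5)² + 5.
s(1) = 3·(-4)² + 5 = 53.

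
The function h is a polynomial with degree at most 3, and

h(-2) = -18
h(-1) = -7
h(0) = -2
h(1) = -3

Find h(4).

First differences: 11, 5, -1. Second differences: -6, -6.
Level-2 differences are constant, so h has degree 2.
Fitting a degree-2 polynomial gives h(n) = -3n² + 2n - 2.
Then h(4) = -42.

-42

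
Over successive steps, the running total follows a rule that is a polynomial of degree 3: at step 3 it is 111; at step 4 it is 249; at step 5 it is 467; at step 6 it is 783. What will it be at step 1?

3

Write the value at t as s(t).
Write s(t) = at³ + bt² + ct + d; the 4 given values yield a linear system in the 4 coefficients.
Solving, s(t) = 3t³ + 4t² - t - 3.
Then s(1) = 3.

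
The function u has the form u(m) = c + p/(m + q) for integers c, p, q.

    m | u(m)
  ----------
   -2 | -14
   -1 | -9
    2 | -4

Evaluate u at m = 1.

-5

(u(m) − c)(m + q) = p for each data point; the three points give a linear system in c and q, then p follows.
Solving: c = 1, q = 4, p = -30, so u(m) = 1 − 30/(m + 4).
Then u(1) = 1 − 30/5 = -5.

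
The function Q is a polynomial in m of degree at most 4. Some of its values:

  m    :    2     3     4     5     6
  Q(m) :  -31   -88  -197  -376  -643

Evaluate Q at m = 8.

First differences: -57, -109, -179, -267. Second differences: -52, -70, -88. Third differences: -18, -18.
Level-3 differences are constant, so Q has degree 3.
Fitting a degree-3 polynomial gives Q(m) = -3m³ + m² - 5m - 1.
Then Q(8) = -1513.

-1513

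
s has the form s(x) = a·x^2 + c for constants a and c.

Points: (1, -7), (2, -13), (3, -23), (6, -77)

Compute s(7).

From s(1) = -7 and s(2) = -13: 1a + c = -7 and 4a + c = -13.
Subtracting: 3a = -6, so a = -2; then c = -7 − (-2)·1 = -5.
So s(x) = -2x² − 5, and s(7) = -103.

-103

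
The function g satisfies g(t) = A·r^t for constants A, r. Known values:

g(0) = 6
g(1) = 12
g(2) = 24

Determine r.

2

Consecutive ratio: 12/6 = 2, and 24/12 = 2, so r = 2.
Then A·2^0 = 6 gives A = 6, and g(t) = 6·2^t.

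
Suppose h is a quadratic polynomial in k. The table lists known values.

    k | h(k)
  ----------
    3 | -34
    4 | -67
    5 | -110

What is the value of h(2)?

-11

Write h(k) = ak² + bk + c; the 3 given values yield a linear system in the 3 coefficients.
Solving, h(k) = -5k² + 2k + 5.
Then h(2) = -11.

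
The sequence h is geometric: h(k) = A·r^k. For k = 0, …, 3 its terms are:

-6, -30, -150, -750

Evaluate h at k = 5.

Consecutive ratio: -30/(-6) = 5, and -150/(-30) = 5, so r = 5.
Then A·5^0 = -6 gives A = -6, and h(k) = -6·5^k.
h(5) = -6·5^5 = -18750.

-18750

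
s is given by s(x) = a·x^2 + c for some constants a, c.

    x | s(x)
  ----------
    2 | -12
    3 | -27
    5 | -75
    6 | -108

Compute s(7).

-147

From s(2) = -12 and s(3) = -27: 4a + c = -12 and 9a + c = -27.
Subtracting: 5a = -15, so a = -3; then c = -12 − (-3)·4 = 0.
So s(x) = -3x² + 0, and s(7) = -147.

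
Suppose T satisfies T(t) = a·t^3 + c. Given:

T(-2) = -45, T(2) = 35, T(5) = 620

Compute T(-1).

-10

From T(-2) = -45 and T(2) = 35: -8a + c = -45 and 8a + c = 35.
Subtracting: 16a = 80, so a = 5; then c = -45 − 5·(-8) = -5.
So T(t) = 5t³ − 5, and T(-1) = -10.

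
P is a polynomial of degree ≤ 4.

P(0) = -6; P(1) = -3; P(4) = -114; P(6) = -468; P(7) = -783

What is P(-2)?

Write P(n) = an^4 + bn³ + cn² + dn + e; the 5 given values yield a linear system in the 5 coefficients.
Solving, the leading coefficient vanishes, and P(n) = -3n³ + 5n² + n - 6.
Then P(-2) = 36.

36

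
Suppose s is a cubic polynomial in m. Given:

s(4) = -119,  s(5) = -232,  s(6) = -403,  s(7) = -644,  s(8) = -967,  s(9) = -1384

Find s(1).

First differences: -113, -171, -241, -323, -417. Second differences: -58, -70, -82, -94. Third differences: -12, -12, -12.
Level-3 differences are constant, so s has degree 3.
Fitting a degree-3 polynomial gives s(m) = -2m³ + m² - 7.
Then s(1) = -8.

-8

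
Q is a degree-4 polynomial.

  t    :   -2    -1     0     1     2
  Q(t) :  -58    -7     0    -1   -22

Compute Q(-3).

-237

Write Q(t) = at^4 + bt³ + ct² + dt + e; the 5 given values yield a linear system in the 5 coefficients.
Solving, Q(t) = -2t^4 + 2t³ - 2t² + t.
Then Q(-3) = -237.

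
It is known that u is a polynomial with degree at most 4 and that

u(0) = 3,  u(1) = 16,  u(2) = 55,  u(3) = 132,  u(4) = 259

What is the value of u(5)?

448

Write u(x) = ax^4 + bx³ + cx² + dx + e; the 5 given values yield a linear system in the 5 coefficients.
Solving, the leading coefficient vanishes, and u(x) = 2x³ + 7x² + 4x + 3.
Then u(5) = 448.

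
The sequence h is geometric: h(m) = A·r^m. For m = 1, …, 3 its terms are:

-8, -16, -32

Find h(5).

-128

Consecutive ratio: -16/(-8) = 2, and -32/(-16) = 2, so r = 2.
Then A·2^1 = -8 gives A = -4, and h(m) = -4·2^m.
h(5) = -4·2^5 = -128.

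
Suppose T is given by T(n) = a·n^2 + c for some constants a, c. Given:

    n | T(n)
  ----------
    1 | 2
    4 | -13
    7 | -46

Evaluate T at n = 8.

-61

From T(1) = 2 and T(4) = -13: 1a + c = 2 and 16a + c = -13.
Subtracting: 15a = -15, so a = -1; then c = 2 − (-1)·1 = 3.
So T(n) = -1n² + 3, and T(8) = -61.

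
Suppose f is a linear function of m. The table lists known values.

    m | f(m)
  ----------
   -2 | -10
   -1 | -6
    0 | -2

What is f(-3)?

Write f(m) = am + b; the 3 given values yield a linear system in the 2 coefficients.
Solving, f(m) = 4m - 2.
Then f(-3) = -14.

-14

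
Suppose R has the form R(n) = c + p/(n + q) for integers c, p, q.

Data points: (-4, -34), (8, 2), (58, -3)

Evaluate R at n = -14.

-9

(R(n) − c)(n + q) = p for each data point; the three points give a linear system in c and q, then p follows.
Solving: c = -4, q = 2, p = 60, so R(n) = -4 + 60/(n + 2).
Then R(-14) = -4 + 60/(-12) = -9.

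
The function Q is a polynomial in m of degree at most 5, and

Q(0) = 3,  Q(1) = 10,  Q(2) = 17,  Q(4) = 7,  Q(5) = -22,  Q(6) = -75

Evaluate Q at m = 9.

Write Q(m) = am^5 + bm^4 + cm³ + dm² + em + p; the 6 given values yield a linear system in the 6 coefficients.
Solving, the top 2 coefficients vanish, and Q(m) = -m³ + 3m² + 5m + 3.
Then Q(9) = -438.

-438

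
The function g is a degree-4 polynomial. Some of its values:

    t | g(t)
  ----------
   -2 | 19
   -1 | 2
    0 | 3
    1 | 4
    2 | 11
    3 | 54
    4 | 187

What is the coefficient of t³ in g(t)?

Write g(t) = at^4 + bt³ + ct² + dt + e; the 7 given values yield a linear system in the 5 coefficients.
Solving, g(t) = t^4 - t³ - t² + 2t + 3.
The coefficient of t³ is -1.

-1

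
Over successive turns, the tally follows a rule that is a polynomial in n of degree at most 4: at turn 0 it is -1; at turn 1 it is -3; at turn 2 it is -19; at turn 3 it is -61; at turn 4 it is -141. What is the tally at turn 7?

Write the value at n as T(n).
First differences: -2, -16, -42, -80. Second differences: -14, -26, -38. Third differences: -12, -12.
Level-3 differences are constant, so T has degree 3.
Fitting a degree-3 polynomial gives T(n) = -2n³ - n² + n - 1.
Then T(7) = -729.

-729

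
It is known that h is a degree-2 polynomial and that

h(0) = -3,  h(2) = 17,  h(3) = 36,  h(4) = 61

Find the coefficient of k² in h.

3

Write h(k) = ak² + bk + c; the 4 given values yield a linear system in the 3 coefficients.
Solving, h(k) = 3k² + 4k - 3.
The coefficient of k² is 3.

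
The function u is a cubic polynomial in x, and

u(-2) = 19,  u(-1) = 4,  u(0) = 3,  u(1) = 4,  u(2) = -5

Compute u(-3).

60

First differences: -15, -1, 1, -9. Second differences: 14, 2, -10. Third differences: -12, -12.
Level-3 differences are constant, so u has degree 3.
Fitting a degree-3 polynomial gives u(x) = -2x³ + x² + 2x + 3.
Then u(-3) = 60.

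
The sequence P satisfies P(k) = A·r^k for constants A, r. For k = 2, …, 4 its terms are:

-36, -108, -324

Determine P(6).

-2916

Consecutive ratio: -108/(-36) = 3, and -324/(-108) = 3, so r = 3.
Then A·3^2 = -36 gives A = -4, and P(k) = -4·3^k.
P(6) = -4·3^6 = -2916.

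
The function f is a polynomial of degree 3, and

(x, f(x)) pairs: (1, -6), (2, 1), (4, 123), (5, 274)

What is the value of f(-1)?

-2

Write f(x) = ax³ + bx² + cx + d; the 4 given values yield a linear system in the 4 coefficients.
Solving, f(x) = 3x³ - 3x² - 5x - 1.
Then f(-1) = -2.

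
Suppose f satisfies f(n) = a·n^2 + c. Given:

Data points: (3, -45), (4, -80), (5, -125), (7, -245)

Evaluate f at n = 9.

-405

From f(3) = -45 and f(4) = -80: 9a + c = -45 and 16a + c = -80.
Subtracting: 7a = -35, so a = -5; then c = -45 − (-5)·9 = 0.
So f(n) = -5n² + 0, and f(9) = -405.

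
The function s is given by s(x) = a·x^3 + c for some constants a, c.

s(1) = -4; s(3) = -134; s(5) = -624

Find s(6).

From s(1) = -4 and s(3) = -134: 1a + c = -4 and 27a + c = -134.
Subtracting: 26a = -130, so a = -5; then c = -4 − (-5)·1 = 1.
So s(x) = -5x³ + 1, and s(6) = -1079.

-1079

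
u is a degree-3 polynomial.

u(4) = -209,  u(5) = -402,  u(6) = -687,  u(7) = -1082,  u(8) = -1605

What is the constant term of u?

3

Write u(k) = ak³ + bk² + ck + d; the 5 given values yield a linear system in the 4 coefficients.
Solving, u(k) = -3k³ - k² - k + 3.
The constant term is u(0) = 3.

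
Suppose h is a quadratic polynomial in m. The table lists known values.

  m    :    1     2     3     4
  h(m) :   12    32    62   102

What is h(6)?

First differences: 20, 30, 40. Second differences: 10, 10.
Level-2 differences are constant, so h has degree 2.
Fitting a degree-2 polynomial gives h(m) = 5m² + 5m + 2.
Then h(6) = 212.

212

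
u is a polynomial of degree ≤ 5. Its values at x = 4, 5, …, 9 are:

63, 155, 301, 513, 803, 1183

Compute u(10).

1665

First differences: 92, 146, 212, 290, 380. Second differences: 54, 66, 78, 90. Third differences: 12, 12, 12.
Level-3 differences are constant, so u has degree 3.
Fitting a degree-3 polynomial gives u(x) = 2x³ - 3x² - 3x - 5.
Then u(10) = 1665.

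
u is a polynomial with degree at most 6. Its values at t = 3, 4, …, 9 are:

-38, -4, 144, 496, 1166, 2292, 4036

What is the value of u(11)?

Write u(t) = at^6 + bt^5 + ct^4 + dt³ + et² + pt + q; the 7 given values yield a linear system in the 7 coefficients.
Solving, the top 2 coefficients vanish, and u(t) = t^4 - 3t³ - 4t² - 2t + 4.
Then u(11) = 10146.

10146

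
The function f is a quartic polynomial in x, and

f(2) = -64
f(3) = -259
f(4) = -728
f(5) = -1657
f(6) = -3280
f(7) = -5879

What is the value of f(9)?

Write f(x) = ax^4 + bx³ + cx² + dx + e; the 6 given values yield a linear system in the 5 coefficients.
Solving, f(x) = -2x^4 - 3x³ - 8x + 8.
Then f(9) = -15373.

-15373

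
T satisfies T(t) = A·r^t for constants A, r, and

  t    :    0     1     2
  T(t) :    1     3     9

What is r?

3

Consecutive ratio: 3/1 = 3, and 9/3 = 3, so r = 3.
Then A·3^0 = 1 gives A = 1, and T(t) = 1·3^t.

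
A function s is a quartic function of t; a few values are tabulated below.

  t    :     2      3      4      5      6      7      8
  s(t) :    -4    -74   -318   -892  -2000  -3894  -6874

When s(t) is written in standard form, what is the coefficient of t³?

2

Write s(t) = at^4 + bt³ + ct² + dt + e; the 7 given values yield a linear system in the 5 coefficients.
Solving, s(t) = -2t^4 + 2t³ + 5t² - 3t - 2.
The coefficient of t³ is 2.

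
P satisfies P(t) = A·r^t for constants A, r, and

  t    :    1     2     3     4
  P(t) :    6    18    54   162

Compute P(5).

486

Consecutive ratio: 18/6 = 3, and 54/18 = 3, so r = 3.
Then A·3^1 = 6 gives A = 2, and P(t) = 2·3^t.
P(5) = 2·3^5 = 486.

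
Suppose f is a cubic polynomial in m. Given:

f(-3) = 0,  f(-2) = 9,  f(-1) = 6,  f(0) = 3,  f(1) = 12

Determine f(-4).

Write f(m) = am³ + bm² + cm + d; the 5 given values yield a linear system in the 4 coefficients.
Solving, f(m) = 2m³ + 6m² + m + 3.
Then f(-4) = -33.

-33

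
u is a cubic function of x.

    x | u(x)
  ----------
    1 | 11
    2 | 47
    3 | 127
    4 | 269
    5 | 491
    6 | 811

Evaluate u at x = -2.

-13

First differences: 36, 80, 142, 222, 320. Second differences: 44, 62, 80, 98. Third differences: 18, 18, 18.
Level-3 differences are constant, so u has degree 3.
Fitting a degree-3 polynomial gives u(x) = 3x³ + 4x² + 3x + 1.
Then u(-2) = -13.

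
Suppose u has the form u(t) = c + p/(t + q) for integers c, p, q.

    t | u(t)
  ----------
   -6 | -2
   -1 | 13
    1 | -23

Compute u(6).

(u(t) − c)(t + q) = p for each data point; the three points give a linear system in c and q, then p follows.
Solving: c = -5, q = 0, p = -18, so u(t) = -5 − 18/(t + 0).
Then u(6) = -5 − 18/6 = -8.

-8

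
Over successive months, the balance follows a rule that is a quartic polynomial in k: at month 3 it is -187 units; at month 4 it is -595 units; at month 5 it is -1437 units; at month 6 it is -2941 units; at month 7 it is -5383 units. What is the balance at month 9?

Write the value at k as T(k).
Write T(k) = ak^4 + bk³ + ck² + dk + e; the 5 given values yield a linear system in the 5 coefficients.
Solving, T(k) = -2k^4 - 2k³ + k² + 9k - 7.
Then T(9) = -14425.

-14425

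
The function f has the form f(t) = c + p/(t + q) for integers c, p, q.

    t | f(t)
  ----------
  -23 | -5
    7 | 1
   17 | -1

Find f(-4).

(f(t) − c)(t + q) = p for each data point; the three points give a linear system in c and q, then p follows.
Solving: c = -3, q = 3, p = 40, so f(t) = -3 + 40/(t + 3).
Then f(-4) = -3 + 40/(-1) = -43.

-43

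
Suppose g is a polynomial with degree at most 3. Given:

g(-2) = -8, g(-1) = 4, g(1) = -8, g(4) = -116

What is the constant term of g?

4

Write g(x) = ax³ + bx² + cx + d; the 4 given values yield a linear system in the 4 coefficients.
Solving, the leading coefficient vanishes, and g(x) = -6x² - 6x + 4.
The constant term is g(0) = 4.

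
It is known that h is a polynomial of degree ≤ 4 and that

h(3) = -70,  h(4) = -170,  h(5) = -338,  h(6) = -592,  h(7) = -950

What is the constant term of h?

First differences: -100, -168, -254, -358. Second differences: -68, -86, -104. Third differences: -18, -18.
Level-3 differences are constant, so h has degree 3.
Fitting a degree-3 polynomial gives h(x) = -3x³ + 2x² - 3x + 2.
The constant term is h(0) = 2.

2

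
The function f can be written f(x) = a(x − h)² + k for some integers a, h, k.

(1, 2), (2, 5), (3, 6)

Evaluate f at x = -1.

First differences 3, 1; second difference -2 = 2a, so a = -1.
Expanding, the x-coefficient is −2ah = 2h; matching it to the data gives h = 3, and then k = 6.
So f(x) = -1(x − 3)² + 6.
f(-1) = -1·(-4)² + 6 = -10.

-10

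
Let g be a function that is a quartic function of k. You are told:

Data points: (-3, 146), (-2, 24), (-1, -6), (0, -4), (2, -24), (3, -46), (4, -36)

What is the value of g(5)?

66

Write g(k) = ak^4 + bk³ + ck² + dk + e; the 7 given values yield a linear system in the 5 coefficients.
Solving, g(k) = k^4 - 4k³ - 3k² + 4k - 4.
Then g(5) = 66.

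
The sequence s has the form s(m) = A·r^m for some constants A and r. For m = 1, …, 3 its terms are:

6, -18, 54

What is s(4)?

Consecutive ratio: -18/6 = -3, and 54/(-18) = -3, so r = -3.
Then A·(-3)^1 = 6 gives A = -2, and s(m) = -2·(-3)^m.
s(4) = -2·(-3)^4 = -162.

-162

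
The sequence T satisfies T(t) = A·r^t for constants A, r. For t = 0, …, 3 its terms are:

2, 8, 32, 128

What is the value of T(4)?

Consecutive ratio: 8/2 = 4, and 32/8 = 4, so r = 4.
Then A·4^0 = 2 gives A = 2, and T(t) = 2·4^t.
T(4) = 2·4^4 = 512.

512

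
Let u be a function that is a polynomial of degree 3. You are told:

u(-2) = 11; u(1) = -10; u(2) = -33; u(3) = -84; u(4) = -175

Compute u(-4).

Write u(m) = am³ + bm² + cm + d; the 5 given values yield a linear system in the 4 coefficients.
Solving, u(m) = -2m³ - 2m² - 3m - 3.
Then u(-4) = 105.

105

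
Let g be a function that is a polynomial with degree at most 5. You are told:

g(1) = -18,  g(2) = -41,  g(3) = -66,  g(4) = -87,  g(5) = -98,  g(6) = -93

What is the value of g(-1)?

First differences: -23, -25, -21, -11, 5. Second differences: -2, 4, 10, 16. Third differences: 6, 6, 6.
Level-3 differences are constant, so g has degree 3.
Fitting a degree-3 polynomial gives g(x) = x³ - 7x² - 9x - 3.
Then g(-1) = -2.

-2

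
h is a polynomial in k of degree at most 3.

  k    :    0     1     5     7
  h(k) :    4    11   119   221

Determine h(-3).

31

Write h(k) = ak³ + bk² + ck + d; the 4 given values yield a linear system in the 4 coefficients.
Solving, the leading coefficient vanishes, and h(k) = 4k² + 3k + 4.
Then h(-3) = 31.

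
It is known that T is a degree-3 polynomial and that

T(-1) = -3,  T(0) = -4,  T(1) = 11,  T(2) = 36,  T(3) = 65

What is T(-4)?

Write T(m) = am³ + bm² + cm + d; the 5 given values yield a linear system in the 4 coefficients.
Solving, T(m) = -m³ + 8m² + 8m - 4.
Then T(-4) = 156.

156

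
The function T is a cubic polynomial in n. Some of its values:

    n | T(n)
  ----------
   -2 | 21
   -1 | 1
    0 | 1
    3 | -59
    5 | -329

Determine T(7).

-951

Write T(n) = an³ + bn² + cn + d; the 5 given values yield a linear system in the 4 coefficients.
Solving, T(n) = -3n³ + n² + 4n + 1.
Then T(7) = -951.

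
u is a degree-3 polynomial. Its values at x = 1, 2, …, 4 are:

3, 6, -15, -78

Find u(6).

Write u(x) = ax³ + bx² + cx + d; the 4 given values yield a linear system in the 4 coefficients.
Solving, u(x) = -3x³ + 6x² + 6x - 6.
Then u(6) = -402.

-402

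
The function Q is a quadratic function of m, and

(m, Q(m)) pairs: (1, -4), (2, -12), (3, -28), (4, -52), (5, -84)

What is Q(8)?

-228

First differences: -8, -16, -24, -32. Second differences: -8, -8, -8.
Level-2 differences are constant, so Q has degree 2.
Fitting a degree-2 polynomial gives Q(m) = -4m² + 4m - 4.
Then Q(8) = -228.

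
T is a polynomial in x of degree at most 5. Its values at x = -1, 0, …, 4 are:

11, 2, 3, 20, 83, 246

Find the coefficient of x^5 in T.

0

First differences: -9, 1, 17, 63, 163. Second differences: 10, 16, 46, 100. Third differences: 6, 30, 54. Fourth differences: 24, 24.
Level-4 differences are constant, so T has degree 4.
Fitting a degree-4 polynomial gives T(x) = x^4 - x³ + 4x² - 3x + 2.
The coefficient of x^5 is 0.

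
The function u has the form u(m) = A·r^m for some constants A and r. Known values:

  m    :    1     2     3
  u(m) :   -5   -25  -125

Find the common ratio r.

5

Consecutive ratio: -25/(-5) = 5, and -125/(-25) = 5, so r = 5.
Then A·5^1 = -5 gives A = -1, and u(m) = -1·5^m.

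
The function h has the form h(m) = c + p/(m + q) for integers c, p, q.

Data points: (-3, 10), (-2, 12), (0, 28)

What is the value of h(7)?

(h(m) − c)(m + q) = p for each data point; the three points give a linear system in c and q, then p follows.
Solving: c = 4, q = -1, p = -24, so h(m) = 4 − 24/(m − 1).
Then h(7) = 4 − 24/6 = 0.

0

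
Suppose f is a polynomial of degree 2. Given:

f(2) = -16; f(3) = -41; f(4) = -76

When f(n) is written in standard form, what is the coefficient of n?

0

Write f(n) = an² + bn + c; the 3 given values yield a linear system in the 3 coefficients.
Solving, f(n) = -5n² + 4.
The coefficient of n is 0.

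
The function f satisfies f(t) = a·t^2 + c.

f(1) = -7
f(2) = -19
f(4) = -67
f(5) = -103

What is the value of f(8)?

-259

From f(1) = -7 and f(2) = -19: 1a + c = -7 and 4a + c = -19.
Subtracting: 3a = -12, so a = -4; then c = -7 − (-4)·1 = -3.
So f(t) = -4t² − 3, and f(8) = -259.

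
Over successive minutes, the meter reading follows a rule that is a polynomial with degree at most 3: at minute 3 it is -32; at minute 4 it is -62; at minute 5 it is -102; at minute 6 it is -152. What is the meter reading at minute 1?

Write the value at t as f(t).
Write f(t) = at³ + bt² + ct + d; the 4 given values yield a linear system in the 4 coefficients.
Solving, the leading coefficient vanishes, and f(t) = -5t² + 5t - 2.
Then f(1) = -2.

-2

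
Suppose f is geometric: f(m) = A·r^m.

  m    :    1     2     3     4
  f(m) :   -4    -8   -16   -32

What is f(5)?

-64

Consecutive ratio: -8/(-4) = 2, and -16/(-8) = 2, so r = 2.
Then A·2^1 = -4 gives A = -2, and f(m) = -2·2^m.
f(5) = -2·2^5 = -64.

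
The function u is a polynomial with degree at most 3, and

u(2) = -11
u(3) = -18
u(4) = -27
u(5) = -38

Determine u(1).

-6

First differences: -7, -9, -11. Second differences: -2, -2.
Level-2 differences are constant, so u has degree 2.
Fitting a degree-2 polynomial gives u(m) = -m² - 2m - 3.
Then u(1) = -6.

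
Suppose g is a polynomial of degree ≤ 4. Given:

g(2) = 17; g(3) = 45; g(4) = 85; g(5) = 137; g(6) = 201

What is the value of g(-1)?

First differences: 28, 40, 52, 64. Second differences: 12, 12, 12.
Level-2 differences are constant, so g has degree 2.
Fitting a degree-2 polynomial gives g(k) = 6k² - 2k - 3.
Then g(-1) = 5.

5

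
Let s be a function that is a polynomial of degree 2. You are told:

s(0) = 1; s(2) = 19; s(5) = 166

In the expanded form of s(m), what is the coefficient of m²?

8

Write s(m) = am² + bm + c; the 3 given values yield a linear system in the 3 coefficients.
Solving, s(m) = 8m² - 7m + 1.
The coefficient of m² is 8.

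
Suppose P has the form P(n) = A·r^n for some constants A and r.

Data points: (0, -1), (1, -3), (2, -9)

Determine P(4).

Consecutive ratio: -3/(-1) = 3, and -9/(-3) = 3, so r = 3.
Then A·3^0 = -1 gives A = -1, and P(n) = -1·3^n.
P(4) = -1·3^4 = -81.

-81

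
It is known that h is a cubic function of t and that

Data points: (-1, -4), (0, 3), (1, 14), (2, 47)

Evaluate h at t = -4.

Write h(t) = at³ + bt² + ct + d; the 4 given values yield a linear system in the 4 coefficients.
Solving, h(t) = 3t³ + 2t² + 6t + 3.
Then h(-4) = -181.

-181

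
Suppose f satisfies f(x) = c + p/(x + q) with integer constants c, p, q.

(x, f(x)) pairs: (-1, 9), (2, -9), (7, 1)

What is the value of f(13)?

(f(x) − c)(x + q) = p for each data point; the three points give a linear system in c and q, then p follows.
Solving: c = 3, q = -1, p = -12, so f(x) = 3 − 12/(x − 1).
Then f(13) = 3 − 12/12 = 2.

2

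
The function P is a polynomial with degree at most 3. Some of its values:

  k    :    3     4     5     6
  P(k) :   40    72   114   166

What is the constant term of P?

Write P(k) = ak³ + bk² + ck + d; the 4 given values yield a linear system in the 4 coefficients.
Solving, the leading coefficient vanishes, and P(k) = 5k² - 3k + 4.
The constant term is P(0) = 4.

4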